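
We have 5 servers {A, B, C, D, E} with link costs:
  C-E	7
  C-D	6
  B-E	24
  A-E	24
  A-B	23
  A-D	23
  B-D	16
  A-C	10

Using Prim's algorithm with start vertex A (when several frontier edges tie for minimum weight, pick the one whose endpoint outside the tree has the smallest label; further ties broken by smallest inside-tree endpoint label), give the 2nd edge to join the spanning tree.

Grow the tree from A using Prim:
Step 1: cheapest edge leaving the tree is A-C (10); add C.
Step 2: cheapest edge leaving the tree is C-D (6); add D.
Step 3: cheapest edge leaving the tree is C-E (7); add E.
Step 4: cheapest edge leaving the tree is B-D (16); add B.
The 2nd edge added is C-D.

C-D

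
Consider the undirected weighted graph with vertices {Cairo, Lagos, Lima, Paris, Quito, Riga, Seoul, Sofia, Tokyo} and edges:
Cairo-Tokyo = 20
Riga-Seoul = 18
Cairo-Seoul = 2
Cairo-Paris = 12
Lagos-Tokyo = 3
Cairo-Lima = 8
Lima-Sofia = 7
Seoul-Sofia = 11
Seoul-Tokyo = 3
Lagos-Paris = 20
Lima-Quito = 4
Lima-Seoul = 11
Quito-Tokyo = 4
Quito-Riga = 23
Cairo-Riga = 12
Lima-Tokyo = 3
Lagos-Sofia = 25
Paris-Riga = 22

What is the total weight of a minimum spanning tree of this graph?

46

Kruskal: consider edges lightest-first.
Cairo-Seoul (2): add — endpoints in different components.
Lagos-Tokyo (3): add — endpoints in different components.
Lima-Tokyo (3): add — endpoints in different components.
Seoul-Tokyo (3): add — endpoints in different components.
Lima-Quito (4): add — endpoints in different components.
Quito-Tokyo (4): skip — Tokyo and Quito already connected.
Lima-Sofia (7): add — endpoints in different components.
Cairo-Lima (8): skip — Lima and Cairo already connected.
Lima-Seoul (11): skip — Lima and Seoul already connected.
Seoul-Sofia (11): skip — Sofia and Seoul already connected.
Cairo-Paris (12): add — endpoints in different components.
Cairo-Riga (12): add — endpoints in different components.
MST edges: Cairo-Seoul, Lagos-Tokyo, Lima-Tokyo, Seoul-Tokyo, Lima-Quito, Lima-Sofia, Cairo-Paris, Cairo-Riga; total weight 2+3+3+3+4+7+12+12 = 46.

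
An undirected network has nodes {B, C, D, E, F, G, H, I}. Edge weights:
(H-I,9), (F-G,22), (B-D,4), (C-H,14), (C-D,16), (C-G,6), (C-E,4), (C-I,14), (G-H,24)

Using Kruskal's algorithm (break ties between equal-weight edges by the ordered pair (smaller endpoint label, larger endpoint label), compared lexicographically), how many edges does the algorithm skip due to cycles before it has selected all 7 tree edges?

1

Kruskal's algorithm — process edges by increasing weight (ties by edge label):
B-D (4): add — endpoints in different components.
C-E (4): add — endpoints in different components.
C-G (6): add — endpoints in different components.
H-I (9): add — endpoints in different components.
C-H (14): add — endpoints in different components.
C-I (14): skip — C and I already connected.
C-D (16): add — endpoints in different components.
F-G (22): add — endpoints in different components.
Edges rejected before the tree was complete: 1.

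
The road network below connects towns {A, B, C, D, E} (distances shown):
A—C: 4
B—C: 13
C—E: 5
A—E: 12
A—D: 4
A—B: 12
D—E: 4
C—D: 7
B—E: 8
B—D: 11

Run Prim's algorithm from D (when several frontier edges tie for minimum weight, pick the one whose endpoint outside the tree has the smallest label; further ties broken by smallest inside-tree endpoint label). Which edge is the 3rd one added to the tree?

Grow the tree from D using Prim:
Step 1: frontier [A—D 4, D—E 4, C—D 7, B—D 11] → take A—D (4); add A.
Step 2: frontier [A—C 4, A—B 12, A—E 12, D—E 4, C—D 7, B—D 11] → take A—C (4); add C.
Step 3: frontier [A—B 12, A—E 12, C—E 5, B—C 13, D—E 4, B—D 11] → take D—E (4); add E.
Step 4: frontier [A—B 12, B—C 13, B—D 11, B—E 8] → take B—E (8); add B.
The 3rd edge added is D—E.

D-E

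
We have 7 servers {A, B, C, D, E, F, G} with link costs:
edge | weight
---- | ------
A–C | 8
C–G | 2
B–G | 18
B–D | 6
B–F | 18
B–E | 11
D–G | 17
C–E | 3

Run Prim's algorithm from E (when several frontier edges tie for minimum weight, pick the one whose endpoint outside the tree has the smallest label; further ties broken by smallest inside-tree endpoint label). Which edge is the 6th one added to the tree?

B-F

Grow the tree from E using Prim:
Step 1: frontier [C–E 3, B–E 11] → take C–E (3); add C.
Step 2: frontier [C–G 2, A–C 8, B–E 11] → take C–G (2); add G.
Step 3: frontier [A–C 8, B–E 11, D–G 17, B–G 18] → take A–C (8); add A.
Step 4: frontier [B–E 11, D–G 17, B–G 18] → take B–E (11); add B.
Step 5: frontier [B–D 6, B–F 18, D–G 17] → take B–D (6); add D.
Step 6: frontier [B–F 18] → take B–F (18); add F.
The 6th edge added is B–F.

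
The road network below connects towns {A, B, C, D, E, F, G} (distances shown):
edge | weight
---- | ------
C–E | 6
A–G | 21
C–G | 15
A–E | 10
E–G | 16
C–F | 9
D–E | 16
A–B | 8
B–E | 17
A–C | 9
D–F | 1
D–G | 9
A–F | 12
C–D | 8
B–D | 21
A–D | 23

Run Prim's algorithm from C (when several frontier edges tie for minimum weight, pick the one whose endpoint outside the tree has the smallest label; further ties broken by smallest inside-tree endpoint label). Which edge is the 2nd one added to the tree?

C-D

Grow the tree from C using Prim:
Step 1: cheapest edge leaving the tree is C–E (6); add E.
Step 2: cheapest edge leaving the tree is C–D (8); add D.
Step 3: cheapest edge leaving the tree is D–F (1); add F.
Step 4: cheapest edge leaving the tree is A–C (9); add A.
Step 5: cheapest edge leaving the tree is A–B (8); add B.
Step 6: cheapest edge leaving the tree is D–G (9); add G.
The 2nd edge added is C–D.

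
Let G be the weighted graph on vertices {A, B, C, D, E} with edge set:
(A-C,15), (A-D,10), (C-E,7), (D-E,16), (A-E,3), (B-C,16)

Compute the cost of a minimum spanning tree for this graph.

36

Sort edges by weight, then run Kruskal:
A-E (3): add. Components now {A,E} {B} {C} {D}
C-E (7): add. Components now {A,C,E} {B} {D}
A-D (10): add. Components now {A,C,D,E} {B}
A-C (15): skip — A and C already connected.
B-C (16): add. Components now {A,B,C,D,E}
MST edges: A-E, C-E, A-D, B-C; total weight 3+7+10+16 = 36.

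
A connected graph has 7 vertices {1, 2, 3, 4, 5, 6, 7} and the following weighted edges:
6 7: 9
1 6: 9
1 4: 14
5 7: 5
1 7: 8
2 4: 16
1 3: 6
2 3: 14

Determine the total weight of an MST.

56

Prim's algorithm from 1:
Step 1: frontier [1 3 6, 1 7 8, 1 6 9, 1 4 14] → take 1 3 (6); add 3.
Step 2: frontier [1 7 8, 1 6 9, 1 4 14, 2 3 14] → take 1 7 (8); add 7.
Step 3: frontier [1 6 9, 1 4 14, 2 3 14, 5 7 5, 6 7 9] → take 5 7 (5); add 5.
Step 4: frontier [1 6 9, 1 4 14, 2 3 14, 6 7 9] → take 1 6 (9); add 6.
Step 5: frontier [1 4 14, 2 3 14] → take 2 3 (14); add 2.
Step 6: frontier [1 4 14, 2 4 16] → take 1 4 (14); add 4.
MST edges: 1 3, 1 7, 5 7, 1 6, 2 3, 1 4; total weight 6+8+5+9+14+14 = 56.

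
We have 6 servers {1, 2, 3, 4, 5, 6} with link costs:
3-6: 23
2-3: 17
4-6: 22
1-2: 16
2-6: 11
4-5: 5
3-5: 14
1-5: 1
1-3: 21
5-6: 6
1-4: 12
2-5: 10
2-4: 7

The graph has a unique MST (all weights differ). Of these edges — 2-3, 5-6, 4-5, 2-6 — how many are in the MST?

2

Kruskal's algorithm — process edges by increasing weight (ties by edge label):
1-5 (1): add. Components now {1,5} {2} {3} {4} {6}
4-5 (5): add. Components now {1,4,5} {2} {3} {6}
5-6 (6): add. Components now {1,4,5,6} {2} {3}
2-4 (7): add. Components now {1,2,4,5,6} {3}
2-5 (10): skip — 2 and 5 already connected.
2-6 (11): skip — 2 and 6 already connected.
1-4 (12): skip — 1 and 4 already connected.
3-5 (14): add. Components now {1,2,3,4,5,6}
MST edge set: {1-5, 4-5, 5-6, 2-4, 3-5}.
Of the listed edges, {5-6, 4-5} are in the MST → 2.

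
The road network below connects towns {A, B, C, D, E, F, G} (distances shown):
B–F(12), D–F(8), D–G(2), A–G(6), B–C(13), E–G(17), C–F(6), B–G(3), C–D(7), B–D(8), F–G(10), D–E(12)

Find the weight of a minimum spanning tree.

Grow the tree from D using Prim:
Step 1: cheapest edge leaving the tree is D–G (2); add G.
Step 2: cheapest edge leaving the tree is B–G (3); add B.
Step 3: cheapest edge leaving the tree is A–G (6); add A.
Step 4: cheapest edge leaving the tree is C–D (7); add C.
Step 5: cheapest edge leaving the tree is C–F (6); add F.
Step 6: cheapest edge leaving the tree is D–E (12); add E.
MST edges: D–G, B–G, A–G, C–D, C–F, D–E; total weight 2+3+6+7+6+12 = 36.

36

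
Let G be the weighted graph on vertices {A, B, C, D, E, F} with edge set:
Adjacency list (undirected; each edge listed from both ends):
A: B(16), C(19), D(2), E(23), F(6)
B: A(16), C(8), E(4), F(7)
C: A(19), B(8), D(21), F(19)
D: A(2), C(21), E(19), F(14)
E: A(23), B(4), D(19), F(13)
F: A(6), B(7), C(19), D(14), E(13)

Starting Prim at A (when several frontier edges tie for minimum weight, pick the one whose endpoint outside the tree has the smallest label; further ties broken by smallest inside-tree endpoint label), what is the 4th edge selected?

B-E

Prim, starting at A.
Step 1: frontier [A D 2, A F 6, A B 16, A C 19, A E 23] → take A D (2); add D.
Step 2: frontier [A F 6, A B 16, A C 19, A E 23, D F 14, D E 19, C D 21] → take A F (6); add F.
Step 3: frontier [A B 16, A C 19, A E 23, D E 19, C D 21, B F 7, E F 13, C F 19] → take B F (7); add B.
Step 4: frontier [A C 19, A E 23, B E 4, B C 8, D E 19, C D 21, E F 13, C F 19] → take B E (4); add E.
Step 5: frontier [A C 19, B C 8, C D 21, C F 19] → take B C (8); add C.
The 4th edge added is B E.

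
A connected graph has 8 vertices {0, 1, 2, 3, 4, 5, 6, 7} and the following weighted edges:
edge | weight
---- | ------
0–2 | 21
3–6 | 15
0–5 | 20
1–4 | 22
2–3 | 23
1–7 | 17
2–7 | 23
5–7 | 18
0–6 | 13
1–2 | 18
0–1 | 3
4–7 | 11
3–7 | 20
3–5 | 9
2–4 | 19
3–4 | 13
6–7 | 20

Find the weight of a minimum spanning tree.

Sort edges by weight, then run Kruskal:
0–1 (3): add — endpoints in different components.
3–5 (9): add — endpoints in different components.
4–7 (11): add — endpoints in different components.
0–6 (13): add — endpoints in different components.
3–4 (13): add — endpoints in different components.
3–6 (15): add — endpoints in different components.
1–7 (17): skip — 1 and 7 already connected.
1–2 (18): add — endpoints in different components.
MST edges: 0–1, 3–5, 4–7, 0–6, 3–4, 3–6, 1–2; total weight 3+9+11+13+13+15+18 = 82.

82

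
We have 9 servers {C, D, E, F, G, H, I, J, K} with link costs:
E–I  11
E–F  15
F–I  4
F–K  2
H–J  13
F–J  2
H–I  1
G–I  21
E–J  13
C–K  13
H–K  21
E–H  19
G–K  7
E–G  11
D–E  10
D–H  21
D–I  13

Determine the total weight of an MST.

Prim, starting at I.
Step 1: cheapest edge leaving the tree is H–I (1); add H.
Step 2: cheapest edge leaving the tree is F–I (4); add F.
Step 3: cheapest edge leaving the tree is F–J (2); add J.
Step 4: cheapest edge leaving the tree is F–K (2); add K.
Step 5: cheapest edge leaving the tree is G–K (7); add G.
Step 6: cheapest edge leaving the tree is E–G (11); add E.
Step 7: cheapest edge leaving the tree is D–E (10); add D.
Step 8: cheapest edge leaving the tree is C–K (13); add C.
MST edges: H–I, F–I, F–J, F–K, G–K, E–G, D–E, C–K; total weight 1+4+2+2+7+11+10+13 = 50.

50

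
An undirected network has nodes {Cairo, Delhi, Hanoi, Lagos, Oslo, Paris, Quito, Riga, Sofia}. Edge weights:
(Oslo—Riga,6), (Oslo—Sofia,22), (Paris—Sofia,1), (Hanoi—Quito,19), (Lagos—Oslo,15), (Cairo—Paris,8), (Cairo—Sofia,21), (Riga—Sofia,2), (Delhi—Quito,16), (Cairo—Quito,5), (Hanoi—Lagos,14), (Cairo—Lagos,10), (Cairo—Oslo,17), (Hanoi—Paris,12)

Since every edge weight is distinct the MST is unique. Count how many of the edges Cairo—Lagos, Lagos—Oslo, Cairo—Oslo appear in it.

Sort edges by weight, then run Kruskal:
Paris—Sofia (1): add — endpoints in different components.
Riga—Sofia (2): add — endpoints in different components.
Cairo—Quito (5): add — endpoints in different components.
Oslo—Riga (6): add — endpoints in different components.
Cairo—Paris (8): add — endpoints in different components.
Cairo—Lagos (10): add — endpoints in different components.
Hanoi—Paris (12): add — endpoints in different components.
Hanoi—Lagos (14): skip — Lagos and Hanoi already connected.
Lagos—Oslo (15): skip — Lagos and Oslo already connected.
Delhi—Quito (16): add — endpoints in different components.
MST edge set: {Paris—Sofia, Riga—Sofia, Cairo—Quito, Oslo—Riga, Cairo—Paris, Cairo—Lagos, Hanoi—Paris, Delhi—Quito}.
Of the listed edges, {Cairo—Lagos} are in the MST → 1.

1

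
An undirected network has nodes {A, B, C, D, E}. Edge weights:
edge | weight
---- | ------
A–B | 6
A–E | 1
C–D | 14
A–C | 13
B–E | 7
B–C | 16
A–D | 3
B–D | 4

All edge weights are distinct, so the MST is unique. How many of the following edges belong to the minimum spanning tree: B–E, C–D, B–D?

1

Sort edges by weight, then run Kruskal:
A–E (1): add — endpoints in different components.
A–D (3): add — endpoints in different components.
B–D (4): add — endpoints in different components.
A–B (6): skip — A and B already connected.
B–E (7): skip — B and E already connected.
A–C (13): add — endpoints in different components.
MST edge set: {A–E, A–D, B–D, A–C}.
Of the listed edges, {B–D} are in the MST → 1.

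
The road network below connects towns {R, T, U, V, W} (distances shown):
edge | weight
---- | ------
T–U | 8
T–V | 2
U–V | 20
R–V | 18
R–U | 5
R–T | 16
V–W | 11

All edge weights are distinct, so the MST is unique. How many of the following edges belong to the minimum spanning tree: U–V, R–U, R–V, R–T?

Sort edges by weight, then run Kruskal:
T–V (2): add. Components now {T,V} {R} {U} {W}
R–U (5): add. Components now {T,V} {R,U} {W}
T–U (8): add. Components now {R,T,U,V} {W}
V–W (11): add. Components now {R,T,U,V,W}
MST edge set: {T–V, R–U, T–U, V–W}.
Of the listed edges, {R–U} are in the MST → 1.

1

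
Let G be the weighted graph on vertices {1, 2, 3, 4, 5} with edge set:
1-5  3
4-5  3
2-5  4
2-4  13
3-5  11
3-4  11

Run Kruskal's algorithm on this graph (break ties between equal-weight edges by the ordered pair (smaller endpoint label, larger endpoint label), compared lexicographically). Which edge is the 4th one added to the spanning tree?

Sort edges by weight, then run Kruskal:
1-5 (3): add — endpoints in different components.
4-5 (3): add — endpoints in different components.
2-5 (4): add — endpoints in different components.
3-4 (11): add — endpoints in different components.
The 4th edge added is 3-4.

3-4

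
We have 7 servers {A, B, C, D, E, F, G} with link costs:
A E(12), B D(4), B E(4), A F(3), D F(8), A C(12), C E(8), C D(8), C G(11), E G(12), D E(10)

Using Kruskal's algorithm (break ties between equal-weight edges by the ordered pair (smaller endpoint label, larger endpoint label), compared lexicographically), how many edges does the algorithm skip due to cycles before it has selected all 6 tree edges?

Sort edges by weight, then run Kruskal:
A F (3): add — endpoints in different components.
B D (4): add — endpoints in different components.
B E (4): add — endpoints in different components.
C D (8): add — endpoints in different components.
C E (8): skip — C and E already connected.
D F (8): add — endpoints in different components.
D E (10): skip — D and E already connected.
C G (11): add — endpoints in different components.
Edges rejected before the tree was complete: 2.

2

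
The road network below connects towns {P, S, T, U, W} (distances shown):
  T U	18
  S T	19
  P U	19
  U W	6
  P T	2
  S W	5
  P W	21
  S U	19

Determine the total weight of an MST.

Prim, starting at U.
Step 1: cheapest edge leaving the tree is U W (6); add W.
Step 2: cheapest edge leaving the tree is S W (5); add S.
Step 3: cheapest edge leaving the tree is T U (18); add T.
Step 4: cheapest edge leaving the tree is P T (2); add P.
MST edges: U W, S W, T U, P T; total weight 6+5+18+2 = 31.

31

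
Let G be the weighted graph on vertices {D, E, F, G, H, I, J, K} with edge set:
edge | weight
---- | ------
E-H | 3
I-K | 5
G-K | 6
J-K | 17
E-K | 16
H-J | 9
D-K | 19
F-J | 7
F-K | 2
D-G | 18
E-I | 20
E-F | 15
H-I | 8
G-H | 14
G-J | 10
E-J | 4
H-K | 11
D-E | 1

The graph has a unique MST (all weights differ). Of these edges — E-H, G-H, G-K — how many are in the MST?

Sort edges by weight, then run Kruskal:
D-E (1): add — endpoints in different components.
F-K (2): add — endpoints in different components.
E-H (3): add — endpoints in different components.
E-J (4): add — endpoints in different components.
I-K (5): add — endpoints in different components.
G-K (6): add — endpoints in different components.
F-J (7): add — endpoints in different components.
MST edge set: {D-E, F-K, E-H, E-J, I-K, G-K, F-J}.
Of the listed edges, {E-H, G-K} are in the MST → 2.

2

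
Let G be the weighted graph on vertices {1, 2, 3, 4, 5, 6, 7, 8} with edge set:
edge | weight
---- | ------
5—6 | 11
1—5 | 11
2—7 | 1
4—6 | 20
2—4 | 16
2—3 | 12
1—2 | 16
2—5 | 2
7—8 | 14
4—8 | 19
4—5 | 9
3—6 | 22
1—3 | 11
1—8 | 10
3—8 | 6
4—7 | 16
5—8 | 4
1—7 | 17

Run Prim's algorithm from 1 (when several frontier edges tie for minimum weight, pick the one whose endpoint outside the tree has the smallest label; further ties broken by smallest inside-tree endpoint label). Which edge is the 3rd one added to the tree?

2-5

Grow the tree from 1 using Prim:
Step 1: cheapest edge leaving the tree is 1—8 (10); add 8.
Step 2: cheapest edge leaving the tree is 5—8 (4); add 5.
Step 3: cheapest edge leaving the tree is 2—5 (2); add 2.
Step 4: cheapest edge leaving the tree is 2—7 (1); add 7.
Step 5: cheapest edge leaving the tree is 3—8 (6); add 3.
Step 6: cheapest edge leaving the tree is 4—5 (9); add 4.
Step 7: cheapest edge leaving the tree is 5—6 (11); add 6.
The 3rd edge added is 2—5.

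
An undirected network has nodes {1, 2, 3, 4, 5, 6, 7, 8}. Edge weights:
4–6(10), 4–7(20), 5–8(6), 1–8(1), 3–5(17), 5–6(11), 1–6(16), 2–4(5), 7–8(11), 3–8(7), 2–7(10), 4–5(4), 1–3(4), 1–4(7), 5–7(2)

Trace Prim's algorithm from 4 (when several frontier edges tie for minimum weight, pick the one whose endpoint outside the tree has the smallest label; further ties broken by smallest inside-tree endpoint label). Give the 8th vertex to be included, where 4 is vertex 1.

6

Grow the tree from 4 using Prim:
Step 1: cheapest edge leaving the tree is 4–5 (4); add 5.
Step 2: cheapest edge leaving the tree is 5–7 (2); add 7.
Step 3: cheapest edge leaving the tree is 2–4 (5); add 2.
Step 4: cheapest edge leaving the tree is 5–8 (6); add 8.
Step 5: cheapest edge leaving the tree is 1–8 (1); add 1.
Step 6: cheapest edge leaving the tree is 1–3 (4); add 3.
Step 7: cheapest edge leaving the tree is 4–6 (10); add 6.
Vertex order: 4, 5, 7, 2, 8, 1, 3, 6. The 8th vertex is 6.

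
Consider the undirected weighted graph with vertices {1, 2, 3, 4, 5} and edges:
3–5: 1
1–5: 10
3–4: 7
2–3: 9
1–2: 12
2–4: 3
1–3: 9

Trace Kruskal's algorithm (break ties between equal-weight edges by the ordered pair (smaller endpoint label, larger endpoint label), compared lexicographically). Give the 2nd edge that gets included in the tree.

2-4

Kruskal: consider edges lightest-first.
3–5 (1): add — endpoints in different components.
2–4 (3): add — endpoints in different components.
3–4 (7): add — endpoints in different components.
1–3 (9): add — endpoints in different components.
The 2nd edge added is 2–4.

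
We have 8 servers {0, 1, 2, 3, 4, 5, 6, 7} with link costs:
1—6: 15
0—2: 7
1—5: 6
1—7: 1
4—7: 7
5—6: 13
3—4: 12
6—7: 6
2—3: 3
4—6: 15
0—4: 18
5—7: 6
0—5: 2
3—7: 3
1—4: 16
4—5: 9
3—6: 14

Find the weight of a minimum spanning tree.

28

Sort edges by weight, then run Kruskal:
1—7 (1): add — endpoints in different components.
0—5 (2): add — endpoints in different components.
2—3 (3): add — endpoints in different components.
3—7 (3): add — endpoints in different components.
1—5 (6): add — endpoints in different components.
5—7 (6): skip — 5 and 7 already connected.
6—7 (6): add — endpoints in different components.
0—2 (7): skip — 0 and 2 already connected.
4—7 (7): add — endpoints in different components.
MST edges: 1—7, 0—5, 2—3, 3—7, 1—5, 6—7, 4—7; total weight 1+2+3+3+6+6+7 = 28.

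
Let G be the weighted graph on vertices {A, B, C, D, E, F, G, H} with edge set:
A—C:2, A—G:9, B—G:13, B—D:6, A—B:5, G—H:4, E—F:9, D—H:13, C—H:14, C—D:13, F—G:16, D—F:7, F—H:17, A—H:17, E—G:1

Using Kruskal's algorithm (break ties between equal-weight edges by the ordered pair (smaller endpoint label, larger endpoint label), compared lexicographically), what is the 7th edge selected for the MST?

A-G

Kruskal: consider edges lightest-first.
E—G (1): add — endpoints in different components.
A—C (2): add — endpoints in different components.
G—H (4): add — endpoints in different components.
A—B (5): add — endpoints in different components.
B—D (6): add — endpoints in different components.
D—F (7): add — endpoints in different components.
A—G (9): add — endpoints in different components.
The 7th edge added is A—G.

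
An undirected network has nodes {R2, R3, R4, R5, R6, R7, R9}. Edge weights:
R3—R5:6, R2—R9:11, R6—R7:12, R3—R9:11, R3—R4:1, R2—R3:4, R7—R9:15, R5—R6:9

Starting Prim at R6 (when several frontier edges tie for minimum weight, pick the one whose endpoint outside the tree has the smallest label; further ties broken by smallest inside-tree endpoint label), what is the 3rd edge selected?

Grow the tree from R6 using Prim:
Step 1: cheapest edge leaving the tree is R5—R6 (9); add R5.
Step 2: cheapest edge leaving the tree is R3—R5 (6); add R3.
Step 3: cheapest edge leaving the tree is R3—R4 (1); add R4.
Step 4: cheapest edge leaving the tree is R2—R3 (4); add R2.
Step 5: cheapest edge leaving the tree is R2—R9 (11); add R9.
Step 6: cheapest edge leaving the tree is R6—R7 (12); add R7.
The 3rd edge added is R3—R4.

R3-R4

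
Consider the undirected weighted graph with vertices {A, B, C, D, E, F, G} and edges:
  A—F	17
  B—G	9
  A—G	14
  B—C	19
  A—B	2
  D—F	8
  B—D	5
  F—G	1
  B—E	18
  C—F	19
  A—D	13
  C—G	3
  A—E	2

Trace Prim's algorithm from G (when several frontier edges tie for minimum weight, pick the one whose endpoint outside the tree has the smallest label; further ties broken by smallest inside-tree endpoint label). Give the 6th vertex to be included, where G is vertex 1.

Prim, starting at G.
Step 1: cheapest edge leaving the tree is F—G (1); add F.
Step 2: cheapest edge leaving the tree is C—G (3); add C.
Step 3: cheapest edge leaving the tree is D—F (8); add D.
Step 4: cheapest edge leaving the tree is B—D (5); add B.
Step 5: cheapest edge leaving the tree is A—B (2); add A.
Step 6: cheapest edge leaving the tree is A—E (2); add E.
Vertex order: G, F, C, D, B, A, E. The 6th vertex is A.

A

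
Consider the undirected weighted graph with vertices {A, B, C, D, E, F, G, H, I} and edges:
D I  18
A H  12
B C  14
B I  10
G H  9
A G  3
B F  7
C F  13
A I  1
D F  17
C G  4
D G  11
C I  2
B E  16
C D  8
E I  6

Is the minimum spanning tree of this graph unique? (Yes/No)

Kruskal's algorithm — process edges by increasing weight (ties by edge label):
A I (1): add — endpoints in different components.
C I (2): add — endpoints in different components.
A G (3): add — endpoints in different components.
C G (4): skip — C and G already connected.
E I (6): add — endpoints in different components.
B F (7): add — endpoints in different components.
C D (8): add — endpoints in different components.
G H (9): add — endpoints in different components.
B I (10): add — endpoints in different components.
Every non-tree edge has weight strictly greater than the heaviest edge on the tree path between its endpoints, so the MST is unique.

Yes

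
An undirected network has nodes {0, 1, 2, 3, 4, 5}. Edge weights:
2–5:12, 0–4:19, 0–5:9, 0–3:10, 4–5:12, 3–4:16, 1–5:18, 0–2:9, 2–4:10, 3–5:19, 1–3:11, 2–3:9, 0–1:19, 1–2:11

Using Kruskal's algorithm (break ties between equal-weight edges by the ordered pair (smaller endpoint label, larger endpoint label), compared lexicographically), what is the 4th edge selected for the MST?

Sort edges by weight, then run Kruskal:
0–2 (9): add — endpoints in different components.
0–5 (9): add — endpoints in different components.
2–3 (9): add — endpoints in different components.
0–3 (10): skip — 0 and 3 already connected.
2–4 (10): add — endpoints in different components.
1–2 (11): add — endpoints in different components.
The 4th edge added is 2–4.

2-4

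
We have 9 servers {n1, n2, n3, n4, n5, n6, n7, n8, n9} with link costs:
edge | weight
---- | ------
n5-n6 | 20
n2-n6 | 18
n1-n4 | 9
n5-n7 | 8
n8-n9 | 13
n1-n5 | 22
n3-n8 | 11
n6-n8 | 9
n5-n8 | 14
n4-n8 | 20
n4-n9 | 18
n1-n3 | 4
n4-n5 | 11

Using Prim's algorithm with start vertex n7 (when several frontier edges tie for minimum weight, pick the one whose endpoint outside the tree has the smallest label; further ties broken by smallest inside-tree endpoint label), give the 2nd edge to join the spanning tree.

Prim's algorithm from n7:
Step 1: frontier [n5-n7 8] → take n5-n7 (8); add n5.
Step 2: frontier [n4-n5 11, n5-n8 14, n5-n6 20, n1-n5 22] → take n4-n5 (11); add n4.
Step 3: frontier [n1-n4 9, n4-n9 18, n4-n8 20, n5-n8 14, n5-n6 20, n1-n5 22] → take n1-n4 (9); add n1.
Step 4: frontier [n1-n3 4, n4-n9 18, n4-n8 20, n5-n8 14, n5-n6 20] → take n1-n3 (4); add n3.
Step 5: frontier [n3-n8 11, n4-n9 18, n4-n8 20, n5-n8 14, n5-n6 20] → take n3-n8 (11); add n8.
Step 6: frontier [n4-n9 18, n5-n6 20, n6-n8 9, n8-n9 13] → take n6-n8 (9); add n6.
Step 7: frontier [n4-n9 18, n2-n6 18, n8-n9 13] → take n8-n9 (13); add n9.
Step 8: frontier [n2-n6 18] → take n2-n6 (18); add n2.
The 2nd edge added is n4-n5.

n4-n5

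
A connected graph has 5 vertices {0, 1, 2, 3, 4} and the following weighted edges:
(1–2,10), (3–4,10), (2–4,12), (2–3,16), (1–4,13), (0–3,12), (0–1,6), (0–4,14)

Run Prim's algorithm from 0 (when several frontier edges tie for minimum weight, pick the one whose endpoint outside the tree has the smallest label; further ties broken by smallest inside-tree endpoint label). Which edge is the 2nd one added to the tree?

Prim's algorithm from 0:
Step 1: cheapest edge leaving the tree is 0–1 (6); add 1.
Step 2: cheapest edge leaving the tree is 1–2 (10); add 2.
Step 3: cheapest edge leaving the tree is 0–3 (12); add 3.
Step 4: cheapest edge leaving the tree is 3–4 (10); add 4.
The 2nd edge added is 1–2.

1-2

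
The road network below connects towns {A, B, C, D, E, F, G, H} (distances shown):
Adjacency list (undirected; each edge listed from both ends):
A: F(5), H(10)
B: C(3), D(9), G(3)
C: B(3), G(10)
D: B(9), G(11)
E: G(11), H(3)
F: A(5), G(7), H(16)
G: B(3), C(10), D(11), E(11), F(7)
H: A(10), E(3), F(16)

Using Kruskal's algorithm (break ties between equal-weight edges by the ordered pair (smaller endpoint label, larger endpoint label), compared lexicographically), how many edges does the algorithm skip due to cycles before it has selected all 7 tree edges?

Kruskal: consider edges lightest-first.
B—C (3): add — endpoints in different components.
B—G (3): add — endpoints in different components.
E—H (3): add — endpoints in different components.
A—F (5): add — endpoints in different components.
F—G (7): add — endpoints in different components.
B—D (9): add — endpoints in different components.
A—H (10): add — endpoints in different components.
Edges rejected before the tree was complete: 0.

0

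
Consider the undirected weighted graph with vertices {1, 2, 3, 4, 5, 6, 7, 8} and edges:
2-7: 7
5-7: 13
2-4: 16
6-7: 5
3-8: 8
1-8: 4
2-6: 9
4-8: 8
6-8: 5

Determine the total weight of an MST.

Grow the tree from 2 using Prim:
Step 1: cheapest edge leaving the tree is 2-7 (7); add 7.
Step 2: cheapest edge leaving the tree is 6-7 (5); add 6.
Step 3: cheapest edge leaving the tree is 6-8 (5); add 8.
Step 4: cheapest edge leaving the tree is 1-8 (4); add 1.
Step 5: cheapest edge leaving the tree is 3-8 (8); add 3.
Step 6: cheapest edge leaving the tree is 4-8 (8); add 4.
Step 7: cheapest edge leaving the tree is 5-7 (13); add 5.
MST edges: 2-7, 6-7, 6-8, 1-8, 3-8, 4-8, 5-7; total weight 7+5+5+4+8+8+13 = 50.

50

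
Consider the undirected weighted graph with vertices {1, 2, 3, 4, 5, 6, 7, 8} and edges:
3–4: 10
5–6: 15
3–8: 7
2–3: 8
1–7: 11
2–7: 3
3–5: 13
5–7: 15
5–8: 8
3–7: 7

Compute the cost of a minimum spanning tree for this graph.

Sort edges by weight, then run Kruskal:
2–7 (3): add — endpoints in different components.
3–7 (7): add — endpoints in different components.
3–8 (7): add — endpoints in different components.
2–3 (8): skip — 2 and 3 already connected.
5–8 (8): add — endpoints in different components.
3–4 (10): add — endpoints in different components.
1–7 (11): add — endpoints in different components.
3–5 (13): skip — 3 and 5 already connected.
5–6 (15): add — endpoints in different components.
MST edges: 2–7, 3–7, 3–8, 5–8, 3–4, 1–7, 5–6; total weight 3+7+7+8+10+11+15 = 61.

61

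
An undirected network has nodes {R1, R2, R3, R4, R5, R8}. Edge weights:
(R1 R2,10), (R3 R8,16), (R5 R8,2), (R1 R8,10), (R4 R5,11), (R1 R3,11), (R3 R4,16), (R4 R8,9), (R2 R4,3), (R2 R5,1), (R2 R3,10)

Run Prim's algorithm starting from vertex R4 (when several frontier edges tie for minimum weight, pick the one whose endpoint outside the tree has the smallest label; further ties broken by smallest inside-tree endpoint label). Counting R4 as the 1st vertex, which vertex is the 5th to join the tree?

Prim, starting at R4.
Step 1: cheapest edge leaving the tree is R2 R4 (3); add R2.
Step 2: cheapest edge leaving the tree is R2 R5 (1); add R5.
Step 3: cheapest edge leaving the tree is R5 R8 (2); add R8.
Step 4: cheapest edge leaving the tree is R1 R2 (10); add R1.
Step 5: cheapest edge leaving the tree is R2 R3 (10); add R3.
Vertex order: R4, R2, R5, R8, R1, R3. The 5th vertex is R1.

R1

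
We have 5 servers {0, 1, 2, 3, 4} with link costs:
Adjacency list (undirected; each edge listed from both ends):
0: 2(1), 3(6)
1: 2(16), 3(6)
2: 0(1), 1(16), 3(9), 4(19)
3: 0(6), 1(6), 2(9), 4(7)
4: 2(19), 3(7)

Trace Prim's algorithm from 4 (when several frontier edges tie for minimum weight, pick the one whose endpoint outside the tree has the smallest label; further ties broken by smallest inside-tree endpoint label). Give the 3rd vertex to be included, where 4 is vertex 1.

Prim, starting at 4.
Step 1: cheapest edge leaving the tree is 3—4 (7); add 3.
Step 2: cheapest edge leaving the tree is 0—3 (6); add 0.
Step 3: cheapest edge leaving the tree is 0—2 (1); add 2.
Step 4: cheapest edge leaving the tree is 1—3 (6); add 1.
Vertex order: 4, 3, 0, 2, 1. The 3rd vertex is 0.

0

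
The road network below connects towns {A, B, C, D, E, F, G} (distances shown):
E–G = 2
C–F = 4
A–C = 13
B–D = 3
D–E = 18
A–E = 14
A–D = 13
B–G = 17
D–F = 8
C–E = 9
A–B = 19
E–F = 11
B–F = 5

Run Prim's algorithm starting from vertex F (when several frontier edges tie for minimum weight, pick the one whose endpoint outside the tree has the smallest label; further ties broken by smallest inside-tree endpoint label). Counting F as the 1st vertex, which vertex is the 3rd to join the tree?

Prim's algorithm from F:
Step 1: frontier [C–F 4, B–F 5, D–F 8, E–F 11] → take C–F (4); add C.
Step 2: frontier [C–E 9, A–C 13, B–F 5, D–F 8, E–F 11] → take B–F (5); add B.
Step 3: frontier [B–D 3, B–G 17, A–B 19, C–E 9, A–C 13, D–F 8, E–F 11] → take B–D (3); add D.
Step 4: frontier [B–G 17, A–B 19, C–E 9, A–C 13, A–D 13, D–E 18, E–F 11] → take C–E (9); add E.
Step 5: frontier [B–G 17, A–B 19, A–C 13, A–D 13, E–G 2, A–E 14] → take E–G (2); add G.
Step 6: frontier [A–B 19, A–C 13, A–D 13, A–E 14] → take A–C (13); add A.
Vertex order: F, C, B, D, E, G, A. The 3rd vertex is B.

B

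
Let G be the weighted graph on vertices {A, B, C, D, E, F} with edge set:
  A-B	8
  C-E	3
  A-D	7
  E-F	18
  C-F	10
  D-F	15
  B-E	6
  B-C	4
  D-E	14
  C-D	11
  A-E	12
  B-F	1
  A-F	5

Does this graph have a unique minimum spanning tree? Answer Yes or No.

Sort edges by weight, then run Kruskal:
B-F (1): add — endpoints in different components.
C-E (3): add — endpoints in different components.
B-C (4): add — endpoints in different components.
A-F (5): add — endpoints in different components.
B-E (6): skip — B and E already connected.
A-D (7): add — endpoints in different components.
Every non-tree edge has weight strictly greater than the heaviest edge on the tree path between its endpoints, so the MST is unique.

Yes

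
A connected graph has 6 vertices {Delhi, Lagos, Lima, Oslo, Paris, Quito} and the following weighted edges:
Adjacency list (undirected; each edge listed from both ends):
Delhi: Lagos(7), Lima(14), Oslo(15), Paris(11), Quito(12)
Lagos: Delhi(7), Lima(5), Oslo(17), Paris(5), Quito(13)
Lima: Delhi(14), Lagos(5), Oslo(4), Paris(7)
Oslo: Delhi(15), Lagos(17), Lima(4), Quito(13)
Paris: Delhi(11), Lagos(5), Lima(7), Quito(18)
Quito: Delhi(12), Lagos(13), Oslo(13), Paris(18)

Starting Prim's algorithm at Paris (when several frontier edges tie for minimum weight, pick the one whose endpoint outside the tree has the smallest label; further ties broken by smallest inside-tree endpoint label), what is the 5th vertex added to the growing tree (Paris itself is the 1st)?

Grow the tree from Paris using Prim:
Step 1: frontier [Lagos—Paris 5, Lima—Paris 7, Delhi—Paris 11, Paris—Quito 18] → take Lagos—Paris (5); add Lagos.
Step 2: frontier [Lagos—Lima 5, Delhi—Lagos 7, Lagos—Quito 13, Lagos—Oslo 17, Lima—Paris 7, Delhi—Paris 11, Paris—Quito 18] → take Lagos—Lima (5); add Lima.
Step 3: frontier [Delhi—Lagos 7, Lagos—Quito 13, Lagos—Oslo 17, Lima—Oslo 4, Delhi—Lima 14, Delhi—Paris 11, Paris—Quito 18] → take Lima—Oslo (4); add Oslo.
Step 4: frontier [Delhi—Lagos 7, Lagos—Quito 13, Delhi—Lima 14, Oslo—Quito 13, Delhi—Oslo 15, Delhi—Paris 11, Paris—Quito 18] → take Delhi—Lagos (7); add Delhi.
Step 5: frontier [Delhi—Quito 12, Lagos—Quito 13, Oslo—Quito 13, Paris—Quito 18] → take Delhi—Quito (12); add Quito.
Vertex order: Paris, Lagos, Lima, Oslo, Delhi, Quito. The 5th vertex is Delhi.

Delhi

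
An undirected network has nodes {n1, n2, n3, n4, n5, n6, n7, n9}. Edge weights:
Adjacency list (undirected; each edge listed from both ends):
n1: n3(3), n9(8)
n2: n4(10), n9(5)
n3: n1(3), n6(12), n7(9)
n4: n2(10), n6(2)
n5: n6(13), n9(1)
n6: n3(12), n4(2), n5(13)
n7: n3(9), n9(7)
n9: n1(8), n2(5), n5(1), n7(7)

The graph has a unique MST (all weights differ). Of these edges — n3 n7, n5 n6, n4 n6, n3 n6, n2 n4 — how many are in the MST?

Kruskal's algorithm — process edges by increasing weight (ties by edge label):
n5 n9 (1): add — endpoints in different components.
n4 n6 (2): add — endpoints in different components.
n1 n3 (3): add — endpoints in different components.
n2 n9 (5): add — endpoints in different components.
n7 n9 (7): add — endpoints in different components.
n1 n9 (8): add — endpoints in different components.
n3 n7 (9): skip — n3 and n7 already connected.
n2 n4 (10): add — endpoints in different components.
MST edge set: {n5 n9, n4 n6, n1 n3, n2 n9, n7 n9, n1 n9, n2 n4}.
Of the listed edges, {n4 n6, n2 n4} are in the MST → 2.

2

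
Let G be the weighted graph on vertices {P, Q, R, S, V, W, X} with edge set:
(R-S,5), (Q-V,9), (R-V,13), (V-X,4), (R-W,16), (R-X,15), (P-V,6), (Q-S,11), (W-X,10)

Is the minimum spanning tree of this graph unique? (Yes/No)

Sort edges by weight, then run Kruskal:
V-X (4): add — endpoints in different components.
R-S (5): add — endpoints in different components.
P-V (6): add — endpoints in different components.
Q-V (9): add — endpoints in different components.
W-X (10): add — endpoints in different components.
Q-S (11): add — endpoints in different components.
Every non-tree edge has weight strictly greater than the heaviest edge on the tree path between its endpoints, so the MST is unique.

Yes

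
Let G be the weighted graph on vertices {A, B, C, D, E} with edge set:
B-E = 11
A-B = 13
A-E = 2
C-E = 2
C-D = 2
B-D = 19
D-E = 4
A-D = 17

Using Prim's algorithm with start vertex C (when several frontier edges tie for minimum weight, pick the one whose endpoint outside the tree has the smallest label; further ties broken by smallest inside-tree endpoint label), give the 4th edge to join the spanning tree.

B-E

Prim, starting at C.
Step 1: frontier [C-D 2, C-E 2] → take C-D (2); add D.
Step 2: frontier [C-E 2, D-E 4, A-D 17, B-D 19] → take C-E (2); add E.
Step 3: frontier [A-D 17, B-D 19, A-E 2, B-E 11] → take A-E (2); add A.
Step 4: frontier [A-B 13, B-D 19, B-E 11] → take B-E (11); add B.
The 4th edge added is B-E.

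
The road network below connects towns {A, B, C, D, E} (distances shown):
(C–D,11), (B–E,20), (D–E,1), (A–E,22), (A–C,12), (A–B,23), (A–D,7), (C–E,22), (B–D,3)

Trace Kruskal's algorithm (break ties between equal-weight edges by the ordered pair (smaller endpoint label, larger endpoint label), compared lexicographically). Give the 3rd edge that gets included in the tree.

A-D

Sort edges by weight, then run Kruskal:
D–E (1): add. Components now {A} {B} {C} {D,E}
B–D (3): add. Components now {A} {B,D,E} {C}
A–D (7): add. Components now {A,B,D,E} {C}
C–D (11): add. Components now {A,B,C,D,E}
The 3rd edge added is A–D.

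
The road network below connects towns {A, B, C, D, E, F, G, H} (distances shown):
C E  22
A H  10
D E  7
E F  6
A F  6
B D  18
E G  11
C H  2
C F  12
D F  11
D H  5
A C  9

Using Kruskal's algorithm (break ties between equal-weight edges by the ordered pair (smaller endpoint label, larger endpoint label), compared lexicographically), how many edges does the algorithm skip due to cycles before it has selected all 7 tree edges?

Sort edges by weight, then run Kruskal:
C H (2): add — endpoints in different components.
D H (5): add — endpoints in different components.
A F (6): add — endpoints in different components.
E F (6): add — endpoints in different components.
D E (7): add — endpoints in different components.
A C (9): skip — A and C already connected.
A H (10): skip — A and H already connected.
D F (11): skip — D and F already connected.
E G (11): add — endpoints in different components.
C F (12): skip — C and F already connected.
B D (18): add — endpoints in different components.
Edges rejected before the tree was complete: 4.

4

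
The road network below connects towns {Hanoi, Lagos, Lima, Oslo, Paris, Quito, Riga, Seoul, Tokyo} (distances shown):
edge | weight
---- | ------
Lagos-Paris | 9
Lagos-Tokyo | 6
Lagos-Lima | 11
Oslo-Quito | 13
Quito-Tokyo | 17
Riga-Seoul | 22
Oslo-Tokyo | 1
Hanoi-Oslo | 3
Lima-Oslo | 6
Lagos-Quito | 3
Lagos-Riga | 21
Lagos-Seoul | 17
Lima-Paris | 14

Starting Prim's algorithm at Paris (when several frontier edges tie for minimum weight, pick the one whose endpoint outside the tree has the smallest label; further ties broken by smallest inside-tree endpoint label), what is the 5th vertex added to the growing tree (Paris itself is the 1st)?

Prim, starting at Paris.
Step 1: cheapest edge leaving the tree is Lagos-Paris (9); add Lagos.
Step 2: cheapest edge leaving the tree is Lagos-Quito (3); add Quito.
Step 3: cheapest edge leaving the tree is Lagos-Tokyo (6); add Tokyo.
Step 4: cheapest edge leaving the tree is Oslo-Tokyo (1); add Oslo.
Step 5: cheapest edge leaving the tree is Hanoi-Oslo (3); add Hanoi.
Step 6: cheapest edge leaving the tree is Lima-Oslo (6); add Lima.
Step 7: cheapest edge leaving the tree is Lagos-Seoul (17); add Seoul.
Step 8: cheapest edge leaving the tree is Lagos-Riga (21); add Riga.
Vertex order: Paris, Lagos, Quito, Tokyo, Oslo, Hanoi, Lima, Seoul, Riga. The 5th vertex is Oslo.

Oslo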